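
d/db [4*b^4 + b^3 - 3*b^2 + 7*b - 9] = 16*b^3 + 3*b^2 - 6*b + 7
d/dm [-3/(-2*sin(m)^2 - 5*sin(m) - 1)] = -3*(4*sin(m) + 5)*cos(m)/(5*sin(m) - cos(2*m) + 2)^2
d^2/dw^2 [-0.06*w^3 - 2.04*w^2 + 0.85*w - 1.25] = -0.36*w - 4.08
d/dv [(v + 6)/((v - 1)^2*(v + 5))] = ((v - 1)*(v + 5) - (v - 1)*(v + 6) - 2*(v + 5)*(v + 6))/((v - 1)^3*(v + 5)^2)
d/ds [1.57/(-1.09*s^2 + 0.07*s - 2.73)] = (3.4226*s - 0.1099)/(1.09*s^2 - 0.07*s + 2.73)^2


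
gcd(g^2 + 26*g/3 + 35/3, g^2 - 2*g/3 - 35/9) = g + 5/3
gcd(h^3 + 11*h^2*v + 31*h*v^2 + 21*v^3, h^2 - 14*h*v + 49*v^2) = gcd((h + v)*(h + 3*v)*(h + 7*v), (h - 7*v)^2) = 1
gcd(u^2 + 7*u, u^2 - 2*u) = u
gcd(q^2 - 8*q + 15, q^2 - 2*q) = 1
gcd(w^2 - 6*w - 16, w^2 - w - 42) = 1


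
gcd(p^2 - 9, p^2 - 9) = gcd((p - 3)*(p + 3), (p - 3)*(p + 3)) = p^2 - 9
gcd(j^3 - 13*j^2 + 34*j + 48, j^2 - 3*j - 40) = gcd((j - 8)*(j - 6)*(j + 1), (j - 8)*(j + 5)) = j - 8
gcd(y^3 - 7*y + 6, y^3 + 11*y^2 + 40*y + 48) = y + 3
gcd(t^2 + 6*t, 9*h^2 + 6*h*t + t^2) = 1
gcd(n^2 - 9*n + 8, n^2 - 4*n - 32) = n - 8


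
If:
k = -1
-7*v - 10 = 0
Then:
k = -1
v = -10/7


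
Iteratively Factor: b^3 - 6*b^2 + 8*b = (b)*(b^2 - 6*b + 8) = b*(b - 4)*(b - 2)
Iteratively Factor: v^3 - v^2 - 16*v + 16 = (v - 1)*(v^2 - 16) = (v - 4)*(v - 1)*(v + 4)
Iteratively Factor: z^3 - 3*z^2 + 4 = (z - 2)*(z^2 - z - 2) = (z - 2)^2*(z + 1)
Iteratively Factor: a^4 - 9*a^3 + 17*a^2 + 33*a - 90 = (a + 2)*(a^3 - 11*a^2 + 39*a - 45) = (a - 3)*(a + 2)*(a^2 - 8*a + 15) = (a - 3)^2*(a + 2)*(a - 5)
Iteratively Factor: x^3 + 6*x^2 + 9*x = (x + 3)*(x^2 + 3*x) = (x + 3)^2*(x)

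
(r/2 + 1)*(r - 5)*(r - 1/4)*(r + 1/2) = r^4/2 - 11*r^3/8 - 87*r^2/16 - 17*r/16 + 5/8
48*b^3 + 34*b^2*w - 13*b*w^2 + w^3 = (-8*b + w)*(-6*b + w)*(b + w)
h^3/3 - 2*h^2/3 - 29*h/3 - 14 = (h/3 + 1)*(h - 7)*(h + 2)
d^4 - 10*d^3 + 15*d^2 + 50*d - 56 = (d - 7)*(d - 4)*(d - 1)*(d + 2)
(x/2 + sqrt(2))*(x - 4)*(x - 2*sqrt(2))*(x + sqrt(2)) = x^4/2 - 2*x^3 + sqrt(2)*x^3/2 - 4*x^2 - 2*sqrt(2)*x^2 - 4*sqrt(2)*x + 16*x + 16*sqrt(2)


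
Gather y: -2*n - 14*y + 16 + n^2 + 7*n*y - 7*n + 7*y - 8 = n^2 - 9*n + y*(7*n - 7) + 8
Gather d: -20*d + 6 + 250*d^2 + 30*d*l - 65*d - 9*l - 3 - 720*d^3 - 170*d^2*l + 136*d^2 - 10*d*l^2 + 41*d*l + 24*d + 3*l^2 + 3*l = -720*d^3 + d^2*(386 - 170*l) + d*(-10*l^2 + 71*l - 61) + 3*l^2 - 6*l + 3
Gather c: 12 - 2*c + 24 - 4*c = 36 - 6*c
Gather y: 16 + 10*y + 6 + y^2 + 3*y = y^2 + 13*y + 22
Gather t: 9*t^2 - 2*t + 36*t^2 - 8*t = 45*t^2 - 10*t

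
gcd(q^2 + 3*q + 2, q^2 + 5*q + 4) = q + 1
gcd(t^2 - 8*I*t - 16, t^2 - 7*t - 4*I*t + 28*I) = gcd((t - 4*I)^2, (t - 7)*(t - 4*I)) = t - 4*I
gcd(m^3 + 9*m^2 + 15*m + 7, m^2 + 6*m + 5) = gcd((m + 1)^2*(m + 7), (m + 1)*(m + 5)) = m + 1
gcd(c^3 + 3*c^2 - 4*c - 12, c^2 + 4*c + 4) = c + 2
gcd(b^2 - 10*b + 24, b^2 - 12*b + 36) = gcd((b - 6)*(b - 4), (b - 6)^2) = b - 6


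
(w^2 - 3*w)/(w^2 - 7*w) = (w - 3)/(w - 7)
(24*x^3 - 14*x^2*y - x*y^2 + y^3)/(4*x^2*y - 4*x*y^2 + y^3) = (12*x^2 - x*y - y^2)/(y*(2*x - y))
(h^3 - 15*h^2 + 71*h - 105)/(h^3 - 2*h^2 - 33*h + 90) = (h - 7)/(h + 6)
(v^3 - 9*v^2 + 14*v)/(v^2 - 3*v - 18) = v*(-v^2 + 9*v - 14)/(-v^2 + 3*v + 18)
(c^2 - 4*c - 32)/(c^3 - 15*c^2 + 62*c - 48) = (c + 4)/(c^2 - 7*c + 6)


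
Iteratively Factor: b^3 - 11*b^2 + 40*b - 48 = (b - 4)*(b^2 - 7*b + 12) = (b - 4)*(b - 3)*(b - 4)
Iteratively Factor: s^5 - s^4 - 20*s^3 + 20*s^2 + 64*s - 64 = (s - 1)*(s^4 - 20*s^2 + 64) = (s - 1)*(s + 2)*(s^3 - 2*s^2 - 16*s + 32) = (s - 4)*(s - 1)*(s + 2)*(s^2 + 2*s - 8) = (s - 4)*(s - 1)*(s + 2)*(s + 4)*(s - 2)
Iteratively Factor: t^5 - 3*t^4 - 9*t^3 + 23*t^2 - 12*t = (t - 4)*(t^4 + t^3 - 5*t^2 + 3*t) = (t - 4)*(t - 1)*(t^3 + 2*t^2 - 3*t) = t*(t - 4)*(t - 1)*(t^2 + 2*t - 3) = t*(t - 4)*(t - 1)*(t + 3)*(t - 1)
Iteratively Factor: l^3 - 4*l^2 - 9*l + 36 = (l - 4)*(l^2 - 9) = (l - 4)*(l - 3)*(l + 3)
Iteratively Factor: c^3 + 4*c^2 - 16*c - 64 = (c + 4)*(c^2 - 16) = (c - 4)*(c + 4)*(c + 4)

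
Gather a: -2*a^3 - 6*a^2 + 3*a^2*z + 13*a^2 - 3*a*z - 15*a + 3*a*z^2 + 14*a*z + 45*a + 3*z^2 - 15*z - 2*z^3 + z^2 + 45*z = -2*a^3 + a^2*(3*z + 7) + a*(3*z^2 + 11*z + 30) - 2*z^3 + 4*z^2 + 30*z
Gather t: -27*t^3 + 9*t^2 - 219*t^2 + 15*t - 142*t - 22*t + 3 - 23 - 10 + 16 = -27*t^3 - 210*t^2 - 149*t - 14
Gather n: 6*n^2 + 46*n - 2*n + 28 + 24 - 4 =6*n^2 + 44*n + 48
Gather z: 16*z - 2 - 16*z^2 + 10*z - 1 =-16*z^2 + 26*z - 3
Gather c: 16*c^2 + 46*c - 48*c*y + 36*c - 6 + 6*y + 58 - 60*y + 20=16*c^2 + c*(82 - 48*y) - 54*y + 72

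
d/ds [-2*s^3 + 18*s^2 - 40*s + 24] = -6*s^2 + 36*s - 40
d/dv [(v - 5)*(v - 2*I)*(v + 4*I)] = 3*v^2 + v*(-10 + 4*I) + 8 - 10*I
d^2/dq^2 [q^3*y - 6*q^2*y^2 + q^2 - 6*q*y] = 6*q*y - 12*y^2 + 2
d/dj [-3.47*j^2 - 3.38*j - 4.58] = -6.94*j - 3.38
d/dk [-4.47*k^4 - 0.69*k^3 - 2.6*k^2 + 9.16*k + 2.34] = -17.88*k^3 - 2.07*k^2 - 5.2*k + 9.16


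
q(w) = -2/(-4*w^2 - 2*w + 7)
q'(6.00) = 0.00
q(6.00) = 0.01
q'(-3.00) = 0.08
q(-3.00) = 0.09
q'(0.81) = -2.23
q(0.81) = -0.73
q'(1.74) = -0.43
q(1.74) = 0.23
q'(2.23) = -0.13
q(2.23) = 0.12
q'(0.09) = -0.12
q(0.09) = -0.29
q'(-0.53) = 0.09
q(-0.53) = -0.29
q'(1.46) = -1.38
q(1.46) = 0.45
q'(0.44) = -0.39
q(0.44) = -0.37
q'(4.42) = -0.01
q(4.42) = 0.03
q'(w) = -2*(8*w + 2)/(-4*w^2 - 2*w + 7)^2 = 4*(-4*w - 1)/(4*w^2 + 2*w - 7)^2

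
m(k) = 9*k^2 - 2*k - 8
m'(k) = 18*k - 2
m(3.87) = 119.05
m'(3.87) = 67.66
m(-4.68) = 198.48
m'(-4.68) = -86.24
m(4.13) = 137.25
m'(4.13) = 72.34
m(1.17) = 1.98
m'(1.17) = 19.06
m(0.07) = -8.10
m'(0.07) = -0.74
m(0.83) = -3.46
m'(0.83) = 12.94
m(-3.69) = 121.92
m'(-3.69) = -68.42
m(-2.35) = 46.40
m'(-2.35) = -44.30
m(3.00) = 67.00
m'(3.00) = 52.00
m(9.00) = 703.00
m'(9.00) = 160.00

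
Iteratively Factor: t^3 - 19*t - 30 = (t + 2)*(t^2 - 2*t - 15) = (t - 5)*(t + 2)*(t + 3)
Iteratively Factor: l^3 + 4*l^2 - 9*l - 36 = (l + 4)*(l^2 - 9) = (l + 3)*(l + 4)*(l - 3)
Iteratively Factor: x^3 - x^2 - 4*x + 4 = (x + 2)*(x^2 - 3*x + 2) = (x - 1)*(x + 2)*(x - 2)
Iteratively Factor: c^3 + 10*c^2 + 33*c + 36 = (c + 3)*(c^2 + 7*c + 12) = (c + 3)*(c + 4)*(c + 3)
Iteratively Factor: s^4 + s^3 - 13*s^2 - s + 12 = (s + 1)*(s^3 - 13*s + 12) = (s - 1)*(s + 1)*(s^2 + s - 12) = (s - 1)*(s + 1)*(s + 4)*(s - 3)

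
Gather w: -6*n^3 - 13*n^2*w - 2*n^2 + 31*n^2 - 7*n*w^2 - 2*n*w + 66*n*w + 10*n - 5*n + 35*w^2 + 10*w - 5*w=-6*n^3 + 29*n^2 + 5*n + w^2*(35 - 7*n) + w*(-13*n^2 + 64*n + 5)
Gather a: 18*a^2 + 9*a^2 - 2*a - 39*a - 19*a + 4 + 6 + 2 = 27*a^2 - 60*a + 12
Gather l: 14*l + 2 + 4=14*l + 6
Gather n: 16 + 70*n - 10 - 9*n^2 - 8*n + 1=-9*n^2 + 62*n + 7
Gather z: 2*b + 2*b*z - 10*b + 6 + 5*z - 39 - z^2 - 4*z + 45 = -8*b - z^2 + z*(2*b + 1) + 12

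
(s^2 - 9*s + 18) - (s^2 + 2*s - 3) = 21 - 11*s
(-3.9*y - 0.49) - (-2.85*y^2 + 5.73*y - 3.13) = 2.85*y^2 - 9.63*y + 2.64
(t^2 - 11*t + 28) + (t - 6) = t^2 - 10*t + 22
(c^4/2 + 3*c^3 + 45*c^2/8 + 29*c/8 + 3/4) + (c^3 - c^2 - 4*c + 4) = c^4/2 + 4*c^3 + 37*c^2/8 - 3*c/8 + 19/4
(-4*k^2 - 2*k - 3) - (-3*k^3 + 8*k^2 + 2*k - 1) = 3*k^3 - 12*k^2 - 4*k - 2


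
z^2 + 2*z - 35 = (z - 5)*(z + 7)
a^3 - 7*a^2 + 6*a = a*(a - 6)*(a - 1)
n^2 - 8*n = n*(n - 8)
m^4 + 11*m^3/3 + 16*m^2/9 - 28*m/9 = m*(m - 2/3)*(m + 2)*(m + 7/3)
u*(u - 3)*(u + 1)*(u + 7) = u^4 + 5*u^3 - 17*u^2 - 21*u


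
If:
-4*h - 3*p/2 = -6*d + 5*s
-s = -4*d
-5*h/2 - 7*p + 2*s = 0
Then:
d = s/4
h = -110*s/97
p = 67*s/97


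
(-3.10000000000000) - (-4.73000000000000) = 1.63000000000000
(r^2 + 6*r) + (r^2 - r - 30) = 2*r^2 + 5*r - 30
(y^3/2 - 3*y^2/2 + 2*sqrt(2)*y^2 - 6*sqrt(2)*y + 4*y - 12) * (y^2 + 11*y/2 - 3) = y^5/2 + 5*y^4/4 + 2*sqrt(2)*y^4 - 23*y^3/4 + 5*sqrt(2)*y^3 - 39*sqrt(2)*y^2 + 29*y^2/2 - 78*y + 18*sqrt(2)*y + 36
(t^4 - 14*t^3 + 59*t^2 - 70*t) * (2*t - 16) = 2*t^5 - 44*t^4 + 342*t^3 - 1084*t^2 + 1120*t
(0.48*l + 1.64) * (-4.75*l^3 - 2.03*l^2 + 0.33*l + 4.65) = -2.28*l^4 - 8.7644*l^3 - 3.1708*l^2 + 2.7732*l + 7.626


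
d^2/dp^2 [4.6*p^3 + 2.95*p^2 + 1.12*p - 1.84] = 27.6*p + 5.9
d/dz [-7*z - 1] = -7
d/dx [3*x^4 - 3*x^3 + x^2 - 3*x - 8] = 12*x^3 - 9*x^2 + 2*x - 3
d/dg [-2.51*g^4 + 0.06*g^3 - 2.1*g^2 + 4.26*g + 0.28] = -10.04*g^3 + 0.18*g^2 - 4.2*g + 4.26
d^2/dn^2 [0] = 0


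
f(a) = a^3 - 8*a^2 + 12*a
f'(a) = 3*a^2 - 16*a + 12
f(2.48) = -4.19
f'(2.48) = -9.23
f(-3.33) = -165.60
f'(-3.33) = 98.55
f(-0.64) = -11.22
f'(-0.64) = 23.47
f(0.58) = 4.46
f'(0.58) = 3.73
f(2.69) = -6.14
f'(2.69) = -9.33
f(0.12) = 1.33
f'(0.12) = 10.12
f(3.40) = -12.38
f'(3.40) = -7.72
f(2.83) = -7.45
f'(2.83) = -9.25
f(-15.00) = -5355.00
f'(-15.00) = 927.00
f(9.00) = 189.00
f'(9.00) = 111.00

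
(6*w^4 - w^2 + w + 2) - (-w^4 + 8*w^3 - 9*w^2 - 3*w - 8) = 7*w^4 - 8*w^3 + 8*w^2 + 4*w + 10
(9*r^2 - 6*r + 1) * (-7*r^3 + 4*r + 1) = -63*r^5 + 42*r^4 + 29*r^3 - 15*r^2 - 2*r + 1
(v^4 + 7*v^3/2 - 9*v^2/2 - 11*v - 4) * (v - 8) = v^5 - 9*v^4/2 - 65*v^3/2 + 25*v^2 + 84*v + 32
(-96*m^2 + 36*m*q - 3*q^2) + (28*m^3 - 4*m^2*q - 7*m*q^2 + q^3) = 28*m^3 - 4*m^2*q - 96*m^2 - 7*m*q^2 + 36*m*q + q^3 - 3*q^2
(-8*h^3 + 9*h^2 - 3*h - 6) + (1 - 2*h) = -8*h^3 + 9*h^2 - 5*h - 5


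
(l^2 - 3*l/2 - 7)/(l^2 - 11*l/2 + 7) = (l + 2)/(l - 2)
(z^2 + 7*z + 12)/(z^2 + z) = (z^2 + 7*z + 12)/(z*(z + 1))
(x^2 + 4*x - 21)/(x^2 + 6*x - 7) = (x - 3)/(x - 1)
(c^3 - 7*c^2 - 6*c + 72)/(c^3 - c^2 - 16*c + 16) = (c^2 - 3*c - 18)/(c^2 + 3*c - 4)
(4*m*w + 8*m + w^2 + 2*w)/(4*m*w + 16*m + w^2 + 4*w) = (w + 2)/(w + 4)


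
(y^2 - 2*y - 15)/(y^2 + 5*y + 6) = (y - 5)/(y + 2)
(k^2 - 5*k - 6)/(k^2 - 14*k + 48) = (k + 1)/(k - 8)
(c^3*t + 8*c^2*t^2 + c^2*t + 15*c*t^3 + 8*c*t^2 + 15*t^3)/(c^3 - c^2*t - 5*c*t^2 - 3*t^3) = t*(-c^3 - 8*c^2*t - c^2 - 15*c*t^2 - 8*c*t - 15*t^2)/(-c^3 + c^2*t + 5*c*t^2 + 3*t^3)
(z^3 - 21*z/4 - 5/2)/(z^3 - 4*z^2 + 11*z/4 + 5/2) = (z + 2)/(z - 2)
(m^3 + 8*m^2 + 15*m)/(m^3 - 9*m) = (m + 5)/(m - 3)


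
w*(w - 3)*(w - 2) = w^3 - 5*w^2 + 6*w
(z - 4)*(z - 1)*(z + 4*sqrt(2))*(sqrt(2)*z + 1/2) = sqrt(2)*z^4 - 5*sqrt(2)*z^3 + 17*z^3/2 - 85*z^2/2 + 6*sqrt(2)*z^2 - 10*sqrt(2)*z + 34*z + 8*sqrt(2)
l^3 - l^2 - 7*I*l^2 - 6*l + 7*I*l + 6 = (l - 1)*(l - 6*I)*(l - I)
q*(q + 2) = q^2 + 2*q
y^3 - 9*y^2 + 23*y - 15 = (y - 5)*(y - 3)*(y - 1)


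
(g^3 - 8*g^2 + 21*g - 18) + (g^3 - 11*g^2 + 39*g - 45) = 2*g^3 - 19*g^2 + 60*g - 63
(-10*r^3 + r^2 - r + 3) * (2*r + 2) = -20*r^4 - 18*r^3 + 4*r + 6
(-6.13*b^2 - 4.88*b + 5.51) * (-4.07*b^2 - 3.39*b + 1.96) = 24.9491*b^4 + 40.6423*b^3 - 17.8973*b^2 - 28.2437*b + 10.7996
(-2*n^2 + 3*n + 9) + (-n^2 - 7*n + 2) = -3*n^2 - 4*n + 11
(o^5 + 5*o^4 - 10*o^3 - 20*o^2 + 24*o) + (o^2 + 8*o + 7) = o^5 + 5*o^4 - 10*o^3 - 19*o^2 + 32*o + 7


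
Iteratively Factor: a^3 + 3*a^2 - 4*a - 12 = (a - 2)*(a^2 + 5*a + 6) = (a - 2)*(a + 3)*(a + 2)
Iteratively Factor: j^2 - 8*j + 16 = (j - 4)*(j - 4)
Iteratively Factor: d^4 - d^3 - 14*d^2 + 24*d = (d)*(d^3 - d^2 - 14*d + 24) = d*(d - 3)*(d^2 + 2*d - 8) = d*(d - 3)*(d - 2)*(d + 4)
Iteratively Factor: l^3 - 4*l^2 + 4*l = (l)*(l^2 - 4*l + 4) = l*(l - 2)*(l - 2)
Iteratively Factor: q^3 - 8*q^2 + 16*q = (q - 4)*(q^2 - 4*q) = (q - 4)^2*(q)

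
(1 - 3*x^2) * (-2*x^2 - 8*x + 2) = 6*x^4 + 24*x^3 - 8*x^2 - 8*x + 2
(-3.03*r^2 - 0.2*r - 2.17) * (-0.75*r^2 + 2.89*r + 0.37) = 2.2725*r^4 - 8.6067*r^3 - 0.0716000000000001*r^2 - 6.3453*r - 0.8029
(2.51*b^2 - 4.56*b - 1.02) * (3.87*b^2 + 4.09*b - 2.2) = 9.7137*b^4 - 7.3813*b^3 - 28.1198*b^2 + 5.8602*b + 2.244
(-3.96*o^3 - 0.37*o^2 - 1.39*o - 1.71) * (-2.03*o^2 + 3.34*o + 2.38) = 8.0388*o^5 - 12.4753*o^4 - 7.8389*o^3 - 2.0519*o^2 - 9.0196*o - 4.0698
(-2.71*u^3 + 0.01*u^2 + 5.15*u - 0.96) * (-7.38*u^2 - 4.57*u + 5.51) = 19.9998*u^5 + 12.3109*u^4 - 52.9848*u^3 - 16.3956*u^2 + 32.7637*u - 5.2896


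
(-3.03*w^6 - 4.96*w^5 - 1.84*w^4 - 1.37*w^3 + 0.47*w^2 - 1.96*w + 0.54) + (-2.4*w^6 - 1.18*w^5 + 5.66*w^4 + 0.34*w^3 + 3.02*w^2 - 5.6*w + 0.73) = -5.43*w^6 - 6.14*w^5 + 3.82*w^4 - 1.03*w^3 + 3.49*w^2 - 7.56*w + 1.27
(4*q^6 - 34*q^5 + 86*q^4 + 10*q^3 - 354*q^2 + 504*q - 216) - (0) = 4*q^6 - 34*q^5 + 86*q^4 + 10*q^3 - 354*q^2 + 504*q - 216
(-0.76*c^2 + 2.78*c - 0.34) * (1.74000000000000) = -1.3224*c^2 + 4.8372*c - 0.5916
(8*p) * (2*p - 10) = 16*p^2 - 80*p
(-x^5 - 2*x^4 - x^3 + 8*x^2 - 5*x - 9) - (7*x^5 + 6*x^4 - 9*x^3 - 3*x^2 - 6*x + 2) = -8*x^5 - 8*x^4 + 8*x^3 + 11*x^2 + x - 11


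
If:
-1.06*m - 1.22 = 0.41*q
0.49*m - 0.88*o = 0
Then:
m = -0.386792452830189*q - 1.15094339622642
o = -0.215373070325901*q - 0.640866209262436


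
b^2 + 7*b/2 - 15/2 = (b - 3/2)*(b + 5)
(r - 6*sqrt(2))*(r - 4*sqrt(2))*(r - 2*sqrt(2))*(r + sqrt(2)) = r^4 - 11*sqrt(2)*r^3 + 64*r^2 - 8*sqrt(2)*r - 192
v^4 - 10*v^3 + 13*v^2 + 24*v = v*(v - 8)*(v - 3)*(v + 1)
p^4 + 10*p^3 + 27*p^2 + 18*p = p*(p + 1)*(p + 3)*(p + 6)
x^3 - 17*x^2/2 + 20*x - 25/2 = (x - 5)*(x - 5/2)*(x - 1)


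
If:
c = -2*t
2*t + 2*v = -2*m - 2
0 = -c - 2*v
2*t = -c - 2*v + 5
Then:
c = -5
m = -6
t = 5/2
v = 5/2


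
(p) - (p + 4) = -4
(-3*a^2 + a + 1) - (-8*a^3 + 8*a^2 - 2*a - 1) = 8*a^3 - 11*a^2 + 3*a + 2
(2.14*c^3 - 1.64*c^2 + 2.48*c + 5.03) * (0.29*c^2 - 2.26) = 0.6206*c^5 - 0.4756*c^4 - 4.1172*c^3 + 5.1651*c^2 - 5.6048*c - 11.3678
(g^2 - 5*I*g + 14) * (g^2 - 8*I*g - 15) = g^4 - 13*I*g^3 - 41*g^2 - 37*I*g - 210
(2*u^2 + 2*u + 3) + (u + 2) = 2*u^2 + 3*u + 5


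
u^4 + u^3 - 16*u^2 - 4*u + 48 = (u - 3)*(u - 2)*(u + 2)*(u + 4)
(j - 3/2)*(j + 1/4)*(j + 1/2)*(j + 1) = j^4 + j^3/4 - 7*j^2/4 - 19*j/16 - 3/16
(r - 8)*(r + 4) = r^2 - 4*r - 32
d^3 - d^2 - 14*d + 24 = (d - 3)*(d - 2)*(d + 4)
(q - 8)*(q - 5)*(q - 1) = q^3 - 14*q^2 + 53*q - 40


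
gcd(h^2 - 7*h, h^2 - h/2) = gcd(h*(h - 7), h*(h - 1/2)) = h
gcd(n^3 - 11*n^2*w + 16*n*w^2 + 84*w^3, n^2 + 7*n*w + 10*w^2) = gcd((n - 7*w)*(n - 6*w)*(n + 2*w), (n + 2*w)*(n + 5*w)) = n + 2*w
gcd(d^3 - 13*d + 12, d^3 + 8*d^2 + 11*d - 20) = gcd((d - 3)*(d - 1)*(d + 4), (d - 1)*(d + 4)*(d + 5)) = d^2 + 3*d - 4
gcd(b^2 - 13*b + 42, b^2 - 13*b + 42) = b^2 - 13*b + 42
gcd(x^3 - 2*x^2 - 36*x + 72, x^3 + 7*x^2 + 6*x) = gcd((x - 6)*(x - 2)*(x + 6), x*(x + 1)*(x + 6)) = x + 6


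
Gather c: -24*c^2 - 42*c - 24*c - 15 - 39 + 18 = -24*c^2 - 66*c - 36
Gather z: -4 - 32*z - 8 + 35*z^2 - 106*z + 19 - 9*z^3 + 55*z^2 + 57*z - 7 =-9*z^3 + 90*z^2 - 81*z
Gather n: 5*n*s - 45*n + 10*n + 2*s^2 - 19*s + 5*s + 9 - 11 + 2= n*(5*s - 35) + 2*s^2 - 14*s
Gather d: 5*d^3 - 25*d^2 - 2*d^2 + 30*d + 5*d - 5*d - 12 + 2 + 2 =5*d^3 - 27*d^2 + 30*d - 8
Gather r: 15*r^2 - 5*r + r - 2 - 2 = 15*r^2 - 4*r - 4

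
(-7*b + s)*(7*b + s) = -49*b^2 + s^2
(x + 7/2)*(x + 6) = x^2 + 19*x/2 + 21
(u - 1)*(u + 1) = u^2 - 1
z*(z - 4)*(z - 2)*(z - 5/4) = z^4 - 29*z^3/4 + 31*z^2/2 - 10*z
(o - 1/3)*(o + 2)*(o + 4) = o^3 + 17*o^2/3 + 6*o - 8/3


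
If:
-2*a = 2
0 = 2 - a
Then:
No Solution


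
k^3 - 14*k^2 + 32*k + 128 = (k - 8)^2*(k + 2)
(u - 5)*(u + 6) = u^2 + u - 30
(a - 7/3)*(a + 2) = a^2 - a/3 - 14/3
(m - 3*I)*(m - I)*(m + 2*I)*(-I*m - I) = -I*m^4 - 2*m^3 - I*m^3 - 2*m^2 - 5*I*m^2 - 6*m - 5*I*m - 6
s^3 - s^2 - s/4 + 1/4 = (s - 1)*(s - 1/2)*(s + 1/2)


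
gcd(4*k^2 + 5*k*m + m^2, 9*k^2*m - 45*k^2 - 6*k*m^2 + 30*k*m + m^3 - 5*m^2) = 1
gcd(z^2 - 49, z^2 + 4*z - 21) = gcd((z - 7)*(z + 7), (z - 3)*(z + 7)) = z + 7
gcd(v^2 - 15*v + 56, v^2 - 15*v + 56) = v^2 - 15*v + 56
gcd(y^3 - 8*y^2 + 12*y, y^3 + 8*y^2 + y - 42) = y - 2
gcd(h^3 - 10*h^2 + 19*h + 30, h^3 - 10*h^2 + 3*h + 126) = h - 6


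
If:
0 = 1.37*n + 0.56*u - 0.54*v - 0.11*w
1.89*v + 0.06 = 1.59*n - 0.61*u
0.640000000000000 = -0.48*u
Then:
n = 0.1201248049922*w + 1.05044201768071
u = -1.33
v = 0.101057375628358*w + 1.28229425473315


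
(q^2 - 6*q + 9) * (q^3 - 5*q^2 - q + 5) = q^5 - 11*q^4 + 38*q^3 - 34*q^2 - 39*q + 45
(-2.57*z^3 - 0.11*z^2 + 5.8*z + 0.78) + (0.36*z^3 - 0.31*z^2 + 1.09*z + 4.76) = -2.21*z^3 - 0.42*z^2 + 6.89*z + 5.54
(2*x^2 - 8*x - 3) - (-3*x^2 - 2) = 5*x^2 - 8*x - 1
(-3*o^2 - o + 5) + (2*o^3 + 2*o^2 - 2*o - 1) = 2*o^3 - o^2 - 3*o + 4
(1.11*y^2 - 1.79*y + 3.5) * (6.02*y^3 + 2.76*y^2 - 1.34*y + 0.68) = 6.6822*y^5 - 7.7122*y^4 + 14.6422*y^3 + 12.8134*y^2 - 5.9072*y + 2.38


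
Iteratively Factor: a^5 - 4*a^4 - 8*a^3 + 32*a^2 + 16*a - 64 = (a + 2)*(a^4 - 6*a^3 + 4*a^2 + 24*a - 32) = (a - 2)*(a + 2)*(a^3 - 4*a^2 - 4*a + 16) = (a - 2)*(a + 2)^2*(a^2 - 6*a + 8) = (a - 2)^2*(a + 2)^2*(a - 4)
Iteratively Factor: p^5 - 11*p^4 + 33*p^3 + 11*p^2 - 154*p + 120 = (p - 5)*(p^4 - 6*p^3 + 3*p^2 + 26*p - 24) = (p - 5)*(p - 1)*(p^3 - 5*p^2 - 2*p + 24) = (p - 5)*(p - 3)*(p - 1)*(p^2 - 2*p - 8) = (p - 5)*(p - 4)*(p - 3)*(p - 1)*(p + 2)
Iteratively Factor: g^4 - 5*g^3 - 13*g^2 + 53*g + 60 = (g - 5)*(g^3 - 13*g - 12) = (g - 5)*(g + 1)*(g^2 - g - 12) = (g - 5)*(g + 1)*(g + 3)*(g - 4)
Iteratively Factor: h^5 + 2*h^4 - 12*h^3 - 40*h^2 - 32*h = (h + 2)*(h^4 - 12*h^2 - 16*h) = (h + 2)^2*(h^3 - 2*h^2 - 8*h) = (h + 2)^3*(h^2 - 4*h) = h*(h + 2)^3*(h - 4)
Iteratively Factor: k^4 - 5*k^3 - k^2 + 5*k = (k - 1)*(k^3 - 4*k^2 - 5*k) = (k - 5)*(k - 1)*(k^2 + k) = (k - 5)*(k - 1)*(k + 1)*(k)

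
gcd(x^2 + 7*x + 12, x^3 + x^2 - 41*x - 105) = x + 3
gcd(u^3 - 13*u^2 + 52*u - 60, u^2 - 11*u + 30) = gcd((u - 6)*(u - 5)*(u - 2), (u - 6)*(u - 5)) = u^2 - 11*u + 30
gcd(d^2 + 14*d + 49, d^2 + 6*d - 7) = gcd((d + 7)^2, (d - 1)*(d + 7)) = d + 7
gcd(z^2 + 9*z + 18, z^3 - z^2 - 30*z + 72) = z + 6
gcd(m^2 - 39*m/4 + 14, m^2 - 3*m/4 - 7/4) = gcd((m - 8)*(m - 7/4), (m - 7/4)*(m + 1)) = m - 7/4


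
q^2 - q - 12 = (q - 4)*(q + 3)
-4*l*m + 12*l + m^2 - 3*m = (-4*l + m)*(m - 3)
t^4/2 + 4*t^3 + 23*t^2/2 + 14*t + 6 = (t/2 + 1)*(t + 1)*(t + 2)*(t + 3)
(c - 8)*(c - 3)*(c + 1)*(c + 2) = c^4 - 8*c^3 - 7*c^2 + 50*c + 48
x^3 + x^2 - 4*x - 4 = (x - 2)*(x + 1)*(x + 2)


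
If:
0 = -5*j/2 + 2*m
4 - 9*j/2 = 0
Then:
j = 8/9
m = 10/9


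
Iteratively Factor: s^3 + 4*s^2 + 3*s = (s + 1)*(s^2 + 3*s) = (s + 1)*(s + 3)*(s)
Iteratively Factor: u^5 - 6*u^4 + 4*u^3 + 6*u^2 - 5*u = (u)*(u^4 - 6*u^3 + 4*u^2 + 6*u - 5) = u*(u - 1)*(u^3 - 5*u^2 - u + 5) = u*(u - 1)^2*(u^2 - 4*u - 5) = u*(u - 5)*(u - 1)^2*(u + 1)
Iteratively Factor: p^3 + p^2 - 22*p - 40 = (p + 2)*(p^2 - p - 20) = (p + 2)*(p + 4)*(p - 5)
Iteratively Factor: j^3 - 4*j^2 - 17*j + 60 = (j - 5)*(j^2 + j - 12) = (j - 5)*(j - 3)*(j + 4)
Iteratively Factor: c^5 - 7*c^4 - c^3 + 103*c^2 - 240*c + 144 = (c - 4)*(c^4 - 3*c^3 - 13*c^2 + 51*c - 36) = (c - 4)*(c - 3)*(c^3 - 13*c + 12) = (c - 4)*(c - 3)*(c + 4)*(c^2 - 4*c + 3) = (c - 4)*(c - 3)^2*(c + 4)*(c - 1)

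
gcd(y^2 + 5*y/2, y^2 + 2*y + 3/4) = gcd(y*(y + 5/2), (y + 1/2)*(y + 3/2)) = 1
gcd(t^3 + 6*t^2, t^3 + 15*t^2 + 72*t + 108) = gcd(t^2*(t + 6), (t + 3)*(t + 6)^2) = t + 6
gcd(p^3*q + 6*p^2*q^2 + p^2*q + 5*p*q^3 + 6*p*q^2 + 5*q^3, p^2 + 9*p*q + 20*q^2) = p + 5*q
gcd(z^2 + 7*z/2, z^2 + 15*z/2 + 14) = z + 7/2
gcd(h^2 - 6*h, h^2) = h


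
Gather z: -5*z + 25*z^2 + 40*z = 25*z^2 + 35*z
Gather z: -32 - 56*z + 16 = -56*z - 16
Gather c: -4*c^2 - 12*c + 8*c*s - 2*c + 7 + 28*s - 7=-4*c^2 + c*(8*s - 14) + 28*s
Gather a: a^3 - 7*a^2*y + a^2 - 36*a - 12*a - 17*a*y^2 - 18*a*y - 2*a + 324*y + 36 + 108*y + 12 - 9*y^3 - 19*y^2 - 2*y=a^3 + a^2*(1 - 7*y) + a*(-17*y^2 - 18*y - 50) - 9*y^3 - 19*y^2 + 430*y + 48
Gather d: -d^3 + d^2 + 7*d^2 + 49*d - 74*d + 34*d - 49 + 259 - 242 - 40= -d^3 + 8*d^2 + 9*d - 72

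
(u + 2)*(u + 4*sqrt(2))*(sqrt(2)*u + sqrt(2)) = sqrt(2)*u^3 + 3*sqrt(2)*u^2 + 8*u^2 + 2*sqrt(2)*u + 24*u + 16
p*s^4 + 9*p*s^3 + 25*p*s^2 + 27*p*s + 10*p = (s + 1)*(s + 2)*(s + 5)*(p*s + p)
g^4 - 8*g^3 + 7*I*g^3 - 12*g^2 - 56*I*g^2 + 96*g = g*(g - 8)*(g + 3*I)*(g + 4*I)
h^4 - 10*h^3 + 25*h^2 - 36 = (h - 6)*(h - 3)*(h - 2)*(h + 1)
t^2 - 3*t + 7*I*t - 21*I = (t - 3)*(t + 7*I)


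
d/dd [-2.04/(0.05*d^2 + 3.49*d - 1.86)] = (0.204*d + 7.1196)/(0.05*d^2 + 3.49*d - 1.86)^2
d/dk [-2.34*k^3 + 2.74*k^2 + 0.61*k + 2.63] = -7.02*k^2 + 5.48*k + 0.61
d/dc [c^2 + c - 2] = 2*c + 1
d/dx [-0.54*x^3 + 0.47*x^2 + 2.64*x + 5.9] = -1.62*x^2 + 0.94*x + 2.64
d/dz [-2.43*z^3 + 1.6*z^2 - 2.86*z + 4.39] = -7.29*z^2 + 3.2*z - 2.86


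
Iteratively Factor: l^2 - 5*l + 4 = (l - 4)*(l - 1)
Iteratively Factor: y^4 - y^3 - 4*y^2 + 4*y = (y + 2)*(y^3 - 3*y^2 + 2*y) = (y - 1)*(y + 2)*(y^2 - 2*y) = (y - 2)*(y - 1)*(y + 2)*(y)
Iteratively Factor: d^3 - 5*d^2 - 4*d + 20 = (d + 2)*(d^2 - 7*d + 10) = (d - 2)*(d + 2)*(d - 5)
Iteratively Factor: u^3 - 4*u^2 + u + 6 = (u + 1)*(u^2 - 5*u + 6) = (u - 2)*(u + 1)*(u - 3)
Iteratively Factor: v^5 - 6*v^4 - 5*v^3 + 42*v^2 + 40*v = (v - 4)*(v^4 - 2*v^3 - 13*v^2 - 10*v) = (v - 4)*(v + 2)*(v^3 - 4*v^2 - 5*v) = (v - 5)*(v - 4)*(v + 2)*(v^2 + v) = (v - 5)*(v - 4)*(v + 1)*(v + 2)*(v)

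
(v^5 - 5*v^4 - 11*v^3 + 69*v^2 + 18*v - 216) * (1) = v^5 - 5*v^4 - 11*v^3 + 69*v^2 + 18*v - 216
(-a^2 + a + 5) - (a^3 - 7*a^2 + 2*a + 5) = -a^3 + 6*a^2 - a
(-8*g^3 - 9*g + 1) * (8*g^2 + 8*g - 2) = -64*g^5 - 64*g^4 - 56*g^3 - 64*g^2 + 26*g - 2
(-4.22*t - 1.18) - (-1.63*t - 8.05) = 6.87 - 2.59*t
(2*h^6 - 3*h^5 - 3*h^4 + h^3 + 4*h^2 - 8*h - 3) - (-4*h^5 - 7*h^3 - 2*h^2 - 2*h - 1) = 2*h^6 + h^5 - 3*h^4 + 8*h^3 + 6*h^2 - 6*h - 2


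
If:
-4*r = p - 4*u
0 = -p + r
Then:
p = 4*u/5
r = 4*u/5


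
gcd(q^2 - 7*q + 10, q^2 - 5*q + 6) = q - 2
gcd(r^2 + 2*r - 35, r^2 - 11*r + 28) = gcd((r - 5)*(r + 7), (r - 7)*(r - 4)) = 1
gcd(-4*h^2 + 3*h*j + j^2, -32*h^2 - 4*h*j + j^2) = 4*h + j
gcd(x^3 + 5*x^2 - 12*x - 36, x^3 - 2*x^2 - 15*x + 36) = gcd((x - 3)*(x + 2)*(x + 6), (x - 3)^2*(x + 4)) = x - 3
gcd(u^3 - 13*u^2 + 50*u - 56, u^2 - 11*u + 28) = u^2 - 11*u + 28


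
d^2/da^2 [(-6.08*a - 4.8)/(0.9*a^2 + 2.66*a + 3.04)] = (-(1.8*a + 2.66)*(3.6*a + 5.32)*(6.08*a + 4.8) + (32.832*a + 40.9856)*(0.9*a^2 + 2.66*a + 3.04))/(0.9*a^2 + 2.66*a + 3.04)^3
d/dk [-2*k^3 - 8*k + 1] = -6*k^2 - 8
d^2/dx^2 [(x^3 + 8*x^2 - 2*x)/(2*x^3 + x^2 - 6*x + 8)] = 4*(15*x^6 + 6*x^5 + 90*x^4 - 423*x^3 - 72*x^2 + 120*x + 208)/(8*x^9 + 12*x^8 - 66*x^7 + 25*x^6 + 294*x^5 - 444*x^4 - 120*x^3 + 1056*x^2 - 1152*x + 512)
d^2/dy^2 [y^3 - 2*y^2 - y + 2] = 6*y - 4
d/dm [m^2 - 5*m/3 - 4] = 2*m - 5/3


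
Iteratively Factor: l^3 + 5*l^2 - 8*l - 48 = (l - 3)*(l^2 + 8*l + 16) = (l - 3)*(l + 4)*(l + 4)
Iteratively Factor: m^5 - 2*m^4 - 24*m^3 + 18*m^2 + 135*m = (m + 3)*(m^4 - 5*m^3 - 9*m^2 + 45*m) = (m - 5)*(m + 3)*(m^3 - 9*m) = m*(m - 5)*(m + 3)*(m^2 - 9) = m*(m - 5)*(m - 3)*(m + 3)*(m + 3)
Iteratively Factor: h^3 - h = (h)*(h^2 - 1) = h*(h - 1)*(h + 1)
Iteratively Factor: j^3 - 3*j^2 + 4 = (j - 2)*(j^2 - j - 2) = (j - 2)^2*(j + 1)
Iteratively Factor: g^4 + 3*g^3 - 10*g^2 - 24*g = (g)*(g^3 + 3*g^2 - 10*g - 24) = g*(g + 4)*(g^2 - g - 6) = g*(g - 3)*(g + 4)*(g + 2)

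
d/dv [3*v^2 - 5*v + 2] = 6*v - 5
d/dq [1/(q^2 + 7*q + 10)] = (-2*q - 7)/(q^2 + 7*q + 10)^2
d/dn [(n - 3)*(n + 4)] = 2*n + 1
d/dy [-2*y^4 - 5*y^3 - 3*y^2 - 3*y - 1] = -8*y^3 - 15*y^2 - 6*y - 3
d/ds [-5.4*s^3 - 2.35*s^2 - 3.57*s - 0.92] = -16.2*s^2 - 4.7*s - 3.57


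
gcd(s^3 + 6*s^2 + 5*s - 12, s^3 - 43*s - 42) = 1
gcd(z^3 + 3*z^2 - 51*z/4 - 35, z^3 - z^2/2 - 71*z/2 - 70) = z^2 + 13*z/2 + 10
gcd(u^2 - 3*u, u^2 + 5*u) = u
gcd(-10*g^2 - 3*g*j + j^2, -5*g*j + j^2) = 5*g - j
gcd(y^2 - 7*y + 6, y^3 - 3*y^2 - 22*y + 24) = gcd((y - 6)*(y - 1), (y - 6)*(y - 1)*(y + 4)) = y^2 - 7*y + 6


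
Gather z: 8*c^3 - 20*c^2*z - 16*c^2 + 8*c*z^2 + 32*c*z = 8*c^3 - 16*c^2 + 8*c*z^2 + z*(-20*c^2 + 32*c)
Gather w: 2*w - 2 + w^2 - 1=w^2 + 2*w - 3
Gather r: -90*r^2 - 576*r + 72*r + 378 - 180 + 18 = -90*r^2 - 504*r + 216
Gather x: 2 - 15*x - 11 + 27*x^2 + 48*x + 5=27*x^2 + 33*x - 4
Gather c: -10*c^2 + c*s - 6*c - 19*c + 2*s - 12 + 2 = -10*c^2 + c*(s - 25) + 2*s - 10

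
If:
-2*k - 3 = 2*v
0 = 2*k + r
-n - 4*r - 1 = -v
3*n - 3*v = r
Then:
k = 3/26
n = -22/13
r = -3/13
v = -21/13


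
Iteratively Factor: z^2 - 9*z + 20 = (z - 5)*(z - 4)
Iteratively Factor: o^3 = (o)*(o^2) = o^2*(o)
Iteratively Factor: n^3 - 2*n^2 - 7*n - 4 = (n - 4)*(n^2 + 2*n + 1) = (n - 4)*(n + 1)*(n + 1)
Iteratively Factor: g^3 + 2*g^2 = (g)*(g^2 + 2*g) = g^2*(g + 2)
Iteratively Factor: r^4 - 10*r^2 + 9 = (r - 3)*(r^3 + 3*r^2 - r - 3) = (r - 3)*(r + 3)*(r^2 - 1) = (r - 3)*(r - 1)*(r + 3)*(r + 1)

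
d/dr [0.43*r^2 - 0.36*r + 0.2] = 0.86*r - 0.36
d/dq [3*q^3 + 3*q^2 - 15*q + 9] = 9*q^2 + 6*q - 15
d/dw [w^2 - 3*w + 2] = 2*w - 3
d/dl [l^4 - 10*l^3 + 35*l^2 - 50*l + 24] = 4*l^3 - 30*l^2 + 70*l - 50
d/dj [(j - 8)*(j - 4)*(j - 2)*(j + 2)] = 4*j^3 - 36*j^2 + 56*j + 48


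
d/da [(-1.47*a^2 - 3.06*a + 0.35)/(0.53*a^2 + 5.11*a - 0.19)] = (-5.8899*a^2 + 0.1876*a - 1.2071)/(0.2809*a^4 + 5.4166*a^3 + 25.9107*a^2 - 1.9418*a + 0.0361)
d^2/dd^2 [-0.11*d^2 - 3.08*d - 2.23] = -0.220000000000000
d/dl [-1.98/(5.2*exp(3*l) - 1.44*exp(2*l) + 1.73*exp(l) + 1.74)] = (30.888*exp(2*l) - 5.7024*exp(l) + 3.4254)*exp(l)/(5.2*exp(3*l) - 1.44*exp(2*l) + 1.73*exp(l) + 1.74)^2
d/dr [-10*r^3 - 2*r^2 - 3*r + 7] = -30*r^2 - 4*r - 3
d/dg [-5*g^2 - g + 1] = -10*g - 1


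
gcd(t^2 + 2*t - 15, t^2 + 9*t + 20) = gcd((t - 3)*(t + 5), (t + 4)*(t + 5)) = t + 5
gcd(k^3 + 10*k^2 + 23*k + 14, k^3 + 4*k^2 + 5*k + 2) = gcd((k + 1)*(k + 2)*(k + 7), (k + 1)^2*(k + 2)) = k^2 + 3*k + 2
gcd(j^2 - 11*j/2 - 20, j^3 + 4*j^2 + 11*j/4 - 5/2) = j + 5/2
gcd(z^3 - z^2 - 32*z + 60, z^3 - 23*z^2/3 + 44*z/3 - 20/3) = z^2 - 7*z + 10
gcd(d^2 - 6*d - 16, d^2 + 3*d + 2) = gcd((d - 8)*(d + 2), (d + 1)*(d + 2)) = d + 2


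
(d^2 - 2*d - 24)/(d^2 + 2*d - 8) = (d - 6)/(d - 2)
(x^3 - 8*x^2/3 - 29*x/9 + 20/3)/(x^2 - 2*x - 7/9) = (-9*x^3 + 24*x^2 + 29*x - 60)/(-9*x^2 + 18*x + 7)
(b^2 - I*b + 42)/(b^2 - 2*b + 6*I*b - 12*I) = (b - 7*I)/(b - 2)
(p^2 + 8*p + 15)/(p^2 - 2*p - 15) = (p + 5)/(p - 5)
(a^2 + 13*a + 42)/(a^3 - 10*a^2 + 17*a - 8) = (a^2 + 13*a + 42)/(a^3 - 10*a^2 + 17*a - 8)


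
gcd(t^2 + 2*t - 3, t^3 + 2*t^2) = 1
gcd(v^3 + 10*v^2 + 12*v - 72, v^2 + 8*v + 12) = v + 6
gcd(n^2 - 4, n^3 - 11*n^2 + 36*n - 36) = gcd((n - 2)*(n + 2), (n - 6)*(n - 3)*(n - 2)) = n - 2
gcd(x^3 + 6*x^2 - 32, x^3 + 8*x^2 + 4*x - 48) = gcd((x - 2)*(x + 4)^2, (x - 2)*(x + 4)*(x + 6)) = x^2 + 2*x - 8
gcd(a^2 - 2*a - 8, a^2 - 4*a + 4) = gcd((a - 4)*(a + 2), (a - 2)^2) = 1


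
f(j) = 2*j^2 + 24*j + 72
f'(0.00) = 24.00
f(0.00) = 72.00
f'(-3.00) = 12.00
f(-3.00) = 18.00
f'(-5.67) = 1.32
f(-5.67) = 0.22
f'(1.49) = 29.96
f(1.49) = 112.20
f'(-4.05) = 7.80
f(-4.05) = 7.61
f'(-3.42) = 10.32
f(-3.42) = 13.31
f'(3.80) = 39.20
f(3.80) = 192.08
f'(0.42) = 25.68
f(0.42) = 82.43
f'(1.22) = 28.88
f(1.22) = 104.26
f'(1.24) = 28.96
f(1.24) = 104.84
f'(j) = 4*j + 24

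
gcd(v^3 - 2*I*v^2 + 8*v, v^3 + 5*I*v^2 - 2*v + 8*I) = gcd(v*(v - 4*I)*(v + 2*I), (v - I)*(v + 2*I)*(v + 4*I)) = v + 2*I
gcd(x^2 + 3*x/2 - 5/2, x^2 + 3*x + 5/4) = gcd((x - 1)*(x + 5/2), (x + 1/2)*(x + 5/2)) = x + 5/2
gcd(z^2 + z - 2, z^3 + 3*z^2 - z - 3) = z - 1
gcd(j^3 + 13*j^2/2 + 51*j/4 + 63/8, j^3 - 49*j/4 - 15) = j + 3/2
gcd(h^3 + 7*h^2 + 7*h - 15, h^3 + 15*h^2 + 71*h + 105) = h^2 + 8*h + 15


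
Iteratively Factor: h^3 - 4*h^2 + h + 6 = (h + 1)*(h^2 - 5*h + 6) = (h - 3)*(h + 1)*(h - 2)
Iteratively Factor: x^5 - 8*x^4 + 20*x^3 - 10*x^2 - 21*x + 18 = (x - 3)*(x^4 - 5*x^3 + 5*x^2 + 5*x - 6) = (x - 3)*(x - 2)*(x^3 - 3*x^2 - x + 3) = (x - 3)*(x - 2)*(x - 1)*(x^2 - 2*x - 3) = (x - 3)*(x - 2)*(x - 1)*(x + 1)*(x - 3)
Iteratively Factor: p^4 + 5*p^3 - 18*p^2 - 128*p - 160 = (p + 2)*(p^3 + 3*p^2 - 24*p - 80) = (p + 2)*(p + 4)*(p^2 - p - 20) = (p + 2)*(p + 4)^2*(p - 5)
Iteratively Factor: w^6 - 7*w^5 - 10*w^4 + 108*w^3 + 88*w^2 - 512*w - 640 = (w + 2)*(w^5 - 9*w^4 + 8*w^3 + 92*w^2 - 96*w - 320) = (w - 4)*(w + 2)*(w^4 - 5*w^3 - 12*w^2 + 44*w + 80) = (w - 4)*(w + 2)^2*(w^3 - 7*w^2 + 2*w + 40) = (w - 4)*(w + 2)^3*(w^2 - 9*w + 20) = (w - 5)*(w - 4)*(w + 2)^3*(w - 4)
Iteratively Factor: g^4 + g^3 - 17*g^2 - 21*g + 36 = (g - 1)*(g^3 + 2*g^2 - 15*g - 36) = (g - 1)*(g + 3)*(g^2 - g - 12) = (g - 1)*(g + 3)^2*(g - 4)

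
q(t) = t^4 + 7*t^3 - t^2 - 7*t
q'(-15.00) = -8752.00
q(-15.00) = 26880.00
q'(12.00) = 9905.00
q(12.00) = 32604.00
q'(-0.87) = 8.00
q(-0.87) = 1.30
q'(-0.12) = -6.46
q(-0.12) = 0.81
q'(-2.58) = 69.25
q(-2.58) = -64.50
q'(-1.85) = 43.25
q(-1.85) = -23.08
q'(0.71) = 3.60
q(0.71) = -2.71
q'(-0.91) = 9.20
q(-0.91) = 0.95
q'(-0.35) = -3.90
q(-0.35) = 2.04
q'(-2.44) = 64.80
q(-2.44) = -55.12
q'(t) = 4*t^3 + 21*t^2 - 2*t - 7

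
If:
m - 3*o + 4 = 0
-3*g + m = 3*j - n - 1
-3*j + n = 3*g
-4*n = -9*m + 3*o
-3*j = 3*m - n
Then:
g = -1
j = 0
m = -1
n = -3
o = 1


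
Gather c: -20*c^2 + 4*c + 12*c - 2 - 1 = -20*c^2 + 16*c - 3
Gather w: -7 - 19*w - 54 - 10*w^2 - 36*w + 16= -10*w^2 - 55*w - 45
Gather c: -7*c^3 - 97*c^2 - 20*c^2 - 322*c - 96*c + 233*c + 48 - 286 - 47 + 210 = -7*c^3 - 117*c^2 - 185*c - 75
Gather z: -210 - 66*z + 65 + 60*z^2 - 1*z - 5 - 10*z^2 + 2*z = 50*z^2 - 65*z - 150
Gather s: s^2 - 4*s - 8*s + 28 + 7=s^2 - 12*s + 35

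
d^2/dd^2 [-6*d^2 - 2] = -12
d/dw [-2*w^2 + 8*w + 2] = 8 - 4*w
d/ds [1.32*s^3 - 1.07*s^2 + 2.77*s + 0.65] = 3.96*s^2 - 2.14*s + 2.77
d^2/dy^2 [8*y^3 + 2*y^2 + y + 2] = 48*y + 4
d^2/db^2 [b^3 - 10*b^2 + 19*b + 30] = 6*b - 20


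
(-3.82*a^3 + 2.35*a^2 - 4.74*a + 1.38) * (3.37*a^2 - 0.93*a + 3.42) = -12.8734*a^5 + 11.4721*a^4 - 31.2237*a^3 + 17.0958*a^2 - 17.4942*a + 4.7196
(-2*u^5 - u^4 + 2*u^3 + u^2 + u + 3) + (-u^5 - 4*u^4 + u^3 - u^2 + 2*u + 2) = -3*u^5 - 5*u^4 + 3*u^3 + 3*u + 5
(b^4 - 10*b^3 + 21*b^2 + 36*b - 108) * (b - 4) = b^5 - 14*b^4 + 61*b^3 - 48*b^2 - 252*b + 432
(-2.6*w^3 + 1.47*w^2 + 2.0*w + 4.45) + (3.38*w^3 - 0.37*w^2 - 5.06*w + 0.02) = 0.78*w^3 + 1.1*w^2 - 3.06*w + 4.47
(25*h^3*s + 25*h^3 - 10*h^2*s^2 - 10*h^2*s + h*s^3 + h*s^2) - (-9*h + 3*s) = 25*h^3*s + 25*h^3 - 10*h^2*s^2 - 10*h^2*s + h*s^3 + h*s^2 + 9*h - 3*s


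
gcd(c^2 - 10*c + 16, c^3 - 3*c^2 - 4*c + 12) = c - 2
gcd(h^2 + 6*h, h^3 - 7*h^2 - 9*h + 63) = 1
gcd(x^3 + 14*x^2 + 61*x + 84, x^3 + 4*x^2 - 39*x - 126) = x^2 + 10*x + 21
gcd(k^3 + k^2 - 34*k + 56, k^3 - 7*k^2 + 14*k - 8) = k^2 - 6*k + 8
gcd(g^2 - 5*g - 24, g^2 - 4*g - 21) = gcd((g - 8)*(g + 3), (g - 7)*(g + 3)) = g + 3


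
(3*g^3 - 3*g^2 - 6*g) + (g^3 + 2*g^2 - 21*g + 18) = 4*g^3 - g^2 - 27*g + 18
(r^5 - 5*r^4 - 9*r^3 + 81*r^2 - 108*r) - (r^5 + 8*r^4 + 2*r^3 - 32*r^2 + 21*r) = -13*r^4 - 11*r^3 + 113*r^2 - 129*r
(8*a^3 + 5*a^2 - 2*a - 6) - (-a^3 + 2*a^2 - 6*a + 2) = 9*a^3 + 3*a^2 + 4*a - 8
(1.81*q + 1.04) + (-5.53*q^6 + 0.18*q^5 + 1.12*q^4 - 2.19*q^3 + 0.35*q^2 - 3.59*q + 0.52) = -5.53*q^6 + 0.18*q^5 + 1.12*q^4 - 2.19*q^3 + 0.35*q^2 - 1.78*q + 1.56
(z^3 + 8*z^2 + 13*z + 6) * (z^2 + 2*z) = z^5 + 10*z^4 + 29*z^3 + 32*z^2 + 12*z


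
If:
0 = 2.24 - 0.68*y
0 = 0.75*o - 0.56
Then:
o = 0.75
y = 3.29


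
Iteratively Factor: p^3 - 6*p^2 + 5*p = (p)*(p^2 - 6*p + 5) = p*(p - 5)*(p - 1)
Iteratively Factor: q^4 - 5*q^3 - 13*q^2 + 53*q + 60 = (q - 5)*(q^3 - 13*q - 12) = (q - 5)*(q - 4)*(q^2 + 4*q + 3) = (q - 5)*(q - 4)*(q + 3)*(q + 1)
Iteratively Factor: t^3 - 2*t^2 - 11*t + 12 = (t - 1)*(t^2 - t - 12) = (t - 4)*(t - 1)*(t + 3)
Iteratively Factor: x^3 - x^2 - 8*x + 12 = (x - 2)*(x^2 + x - 6) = (x - 2)*(x + 3)*(x - 2)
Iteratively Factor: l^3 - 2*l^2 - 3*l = (l - 3)*(l^2 + l) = l*(l - 3)*(l + 1)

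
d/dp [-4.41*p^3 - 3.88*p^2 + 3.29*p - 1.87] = -13.23*p^2 - 7.76*p + 3.29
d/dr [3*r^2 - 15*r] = 6*r - 15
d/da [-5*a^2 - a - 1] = -10*a - 1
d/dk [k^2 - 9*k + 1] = 2*k - 9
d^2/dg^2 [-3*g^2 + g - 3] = -6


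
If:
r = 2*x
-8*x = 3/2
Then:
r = -3/8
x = -3/16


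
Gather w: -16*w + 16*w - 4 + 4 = 0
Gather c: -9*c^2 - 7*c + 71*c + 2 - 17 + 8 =-9*c^2 + 64*c - 7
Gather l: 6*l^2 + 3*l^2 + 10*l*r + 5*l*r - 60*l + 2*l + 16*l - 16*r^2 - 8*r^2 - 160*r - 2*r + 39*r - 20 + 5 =9*l^2 + l*(15*r - 42) - 24*r^2 - 123*r - 15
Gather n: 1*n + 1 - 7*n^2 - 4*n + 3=-7*n^2 - 3*n + 4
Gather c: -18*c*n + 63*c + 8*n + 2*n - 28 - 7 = c*(63 - 18*n) + 10*n - 35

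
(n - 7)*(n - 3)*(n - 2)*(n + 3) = n^4 - 9*n^3 + 5*n^2 + 81*n - 126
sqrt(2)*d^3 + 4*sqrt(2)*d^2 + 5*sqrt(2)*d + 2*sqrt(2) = (d + 1)*(d + 2)*(sqrt(2)*d + sqrt(2))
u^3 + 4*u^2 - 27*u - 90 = (u - 5)*(u + 3)*(u + 6)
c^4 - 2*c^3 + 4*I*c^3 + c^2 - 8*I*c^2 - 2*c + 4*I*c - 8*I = (c - 2)*(c - I)*(c + I)*(c + 4*I)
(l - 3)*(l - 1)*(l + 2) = l^3 - 2*l^2 - 5*l + 6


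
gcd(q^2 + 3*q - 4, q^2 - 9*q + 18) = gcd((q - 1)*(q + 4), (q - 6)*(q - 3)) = 1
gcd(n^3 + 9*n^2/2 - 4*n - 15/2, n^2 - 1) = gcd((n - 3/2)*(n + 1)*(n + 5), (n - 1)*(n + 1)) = n + 1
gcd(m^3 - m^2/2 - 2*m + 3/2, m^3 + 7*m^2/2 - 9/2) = m^2 + m/2 - 3/2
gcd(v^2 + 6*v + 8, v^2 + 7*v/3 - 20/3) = v + 4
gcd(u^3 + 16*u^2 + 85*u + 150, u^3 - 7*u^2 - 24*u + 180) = u + 5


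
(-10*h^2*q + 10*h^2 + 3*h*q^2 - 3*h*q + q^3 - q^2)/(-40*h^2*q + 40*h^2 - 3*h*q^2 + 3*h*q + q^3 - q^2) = (-2*h + q)/(-8*h + q)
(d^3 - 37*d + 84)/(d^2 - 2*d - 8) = (d^2 + 4*d - 21)/(d + 2)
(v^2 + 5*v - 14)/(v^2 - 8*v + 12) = (v + 7)/(v - 6)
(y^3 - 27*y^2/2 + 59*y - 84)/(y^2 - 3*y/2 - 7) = (y^2 - 10*y + 24)/(y + 2)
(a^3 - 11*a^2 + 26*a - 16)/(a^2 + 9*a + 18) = (a^3 - 11*a^2 + 26*a - 16)/(a^2 + 9*a + 18)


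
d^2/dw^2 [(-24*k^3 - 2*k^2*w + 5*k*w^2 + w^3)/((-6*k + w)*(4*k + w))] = 72*k^2/(-216*k^3 + 108*k^2*w - 18*k*w^2 + w^3)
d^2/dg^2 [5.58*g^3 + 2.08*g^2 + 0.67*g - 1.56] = 33.48*g + 4.16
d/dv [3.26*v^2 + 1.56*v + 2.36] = 6.52*v + 1.56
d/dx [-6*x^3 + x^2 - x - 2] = -18*x^2 + 2*x - 1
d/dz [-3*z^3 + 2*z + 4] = 2 - 9*z^2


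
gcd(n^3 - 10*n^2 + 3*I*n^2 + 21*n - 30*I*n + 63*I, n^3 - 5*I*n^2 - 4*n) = 1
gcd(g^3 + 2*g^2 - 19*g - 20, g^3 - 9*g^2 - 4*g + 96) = g - 4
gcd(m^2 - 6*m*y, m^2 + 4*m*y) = m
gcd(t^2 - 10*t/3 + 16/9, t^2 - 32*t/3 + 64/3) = t - 8/3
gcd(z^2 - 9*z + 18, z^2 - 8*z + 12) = z - 6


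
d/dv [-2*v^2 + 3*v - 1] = 3 - 4*v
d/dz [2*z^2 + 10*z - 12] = 4*z + 10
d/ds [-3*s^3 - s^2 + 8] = s*(-9*s - 2)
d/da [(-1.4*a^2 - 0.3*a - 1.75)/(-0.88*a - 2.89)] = (1.232*a^2 + 8.092*a - 0.673)/(0.7744*a^2 + 5.0864*a + 8.3521)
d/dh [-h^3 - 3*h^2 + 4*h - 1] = -3*h^2 - 6*h + 4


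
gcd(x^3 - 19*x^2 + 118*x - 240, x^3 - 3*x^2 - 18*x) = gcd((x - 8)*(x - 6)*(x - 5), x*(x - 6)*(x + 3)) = x - 6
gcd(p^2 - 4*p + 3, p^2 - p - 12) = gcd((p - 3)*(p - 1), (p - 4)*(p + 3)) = 1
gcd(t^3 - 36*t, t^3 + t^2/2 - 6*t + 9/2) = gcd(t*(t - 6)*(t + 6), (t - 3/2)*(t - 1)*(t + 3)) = 1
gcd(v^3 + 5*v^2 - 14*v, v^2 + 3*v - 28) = v + 7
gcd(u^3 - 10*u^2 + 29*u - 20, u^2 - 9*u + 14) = 1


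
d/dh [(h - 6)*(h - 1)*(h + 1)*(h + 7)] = 4*h^3 + 3*h^2 - 86*h - 1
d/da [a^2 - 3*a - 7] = 2*a - 3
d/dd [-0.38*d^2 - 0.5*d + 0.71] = -0.76*d - 0.5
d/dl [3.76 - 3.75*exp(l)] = -3.75*exp(l)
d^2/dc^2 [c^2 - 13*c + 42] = 2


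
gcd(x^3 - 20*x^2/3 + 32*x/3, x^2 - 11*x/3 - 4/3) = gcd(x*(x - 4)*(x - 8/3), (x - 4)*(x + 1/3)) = x - 4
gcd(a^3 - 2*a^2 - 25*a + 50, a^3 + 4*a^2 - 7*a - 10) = a^2 + 3*a - 10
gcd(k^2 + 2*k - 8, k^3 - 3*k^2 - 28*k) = k + 4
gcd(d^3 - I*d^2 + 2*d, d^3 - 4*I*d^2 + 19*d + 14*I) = d + I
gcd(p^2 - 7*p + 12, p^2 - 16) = p - 4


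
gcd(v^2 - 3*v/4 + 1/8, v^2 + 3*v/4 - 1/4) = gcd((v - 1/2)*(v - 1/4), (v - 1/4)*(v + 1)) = v - 1/4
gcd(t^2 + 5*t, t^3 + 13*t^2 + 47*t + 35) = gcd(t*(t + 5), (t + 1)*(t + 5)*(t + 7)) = t + 5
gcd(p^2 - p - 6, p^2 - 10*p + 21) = p - 3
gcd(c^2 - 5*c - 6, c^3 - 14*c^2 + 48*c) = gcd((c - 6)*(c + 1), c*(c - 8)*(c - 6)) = c - 6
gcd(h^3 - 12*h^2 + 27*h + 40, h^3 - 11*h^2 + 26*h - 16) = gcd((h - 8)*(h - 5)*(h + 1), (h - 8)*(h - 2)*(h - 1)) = h - 8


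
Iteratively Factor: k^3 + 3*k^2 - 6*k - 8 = (k - 2)*(k^2 + 5*k + 4) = (k - 2)*(k + 1)*(k + 4)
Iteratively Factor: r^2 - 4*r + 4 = (r - 2)*(r - 2)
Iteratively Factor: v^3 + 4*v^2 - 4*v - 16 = (v - 2)*(v^2 + 6*v + 8) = (v - 2)*(v + 4)*(v + 2)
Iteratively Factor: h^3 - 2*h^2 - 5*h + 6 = (h - 3)*(h^2 + h - 2) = (h - 3)*(h - 1)*(h + 2)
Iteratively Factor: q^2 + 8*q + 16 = (q + 4)*(q + 4)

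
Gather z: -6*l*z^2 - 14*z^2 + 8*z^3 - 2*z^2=8*z^3 + z^2*(-6*l - 16)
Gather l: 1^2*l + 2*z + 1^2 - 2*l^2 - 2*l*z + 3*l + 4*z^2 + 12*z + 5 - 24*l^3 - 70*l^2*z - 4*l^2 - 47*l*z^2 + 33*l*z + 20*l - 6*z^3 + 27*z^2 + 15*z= -24*l^3 + l^2*(-70*z - 6) + l*(-47*z^2 + 31*z + 24) - 6*z^3 + 31*z^2 + 29*z + 6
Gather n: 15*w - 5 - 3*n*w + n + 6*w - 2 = n*(1 - 3*w) + 21*w - 7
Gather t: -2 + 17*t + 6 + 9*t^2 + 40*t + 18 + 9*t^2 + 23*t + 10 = 18*t^2 + 80*t + 32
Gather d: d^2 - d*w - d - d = d^2 + d*(-w - 2)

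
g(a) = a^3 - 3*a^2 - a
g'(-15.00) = 764.00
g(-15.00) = -4035.00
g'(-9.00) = 296.00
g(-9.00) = -963.00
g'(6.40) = 83.48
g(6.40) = 132.86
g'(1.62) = -2.85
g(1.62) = -5.24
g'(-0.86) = 6.38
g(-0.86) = -1.99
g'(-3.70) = 62.27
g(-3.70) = -88.02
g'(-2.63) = 35.53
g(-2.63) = -36.31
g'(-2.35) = 29.67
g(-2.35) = -27.20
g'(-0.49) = 2.66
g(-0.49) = -0.35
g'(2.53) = 3.02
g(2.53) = -5.54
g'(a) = 3*a^2 - 6*a - 1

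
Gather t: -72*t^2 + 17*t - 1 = -72*t^2 + 17*t - 1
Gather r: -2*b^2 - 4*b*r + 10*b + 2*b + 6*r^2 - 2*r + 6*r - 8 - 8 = -2*b^2 + 12*b + 6*r^2 + r*(4 - 4*b) - 16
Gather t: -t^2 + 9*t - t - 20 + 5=-t^2 + 8*t - 15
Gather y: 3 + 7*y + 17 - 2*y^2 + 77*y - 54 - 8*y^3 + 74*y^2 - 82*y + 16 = -8*y^3 + 72*y^2 + 2*y - 18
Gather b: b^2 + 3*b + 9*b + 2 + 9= b^2 + 12*b + 11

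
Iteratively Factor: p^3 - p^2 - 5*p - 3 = (p - 3)*(p^2 + 2*p + 1) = (p - 3)*(p + 1)*(p + 1)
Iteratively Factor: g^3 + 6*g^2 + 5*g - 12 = (g + 4)*(g^2 + 2*g - 3) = (g + 3)*(g + 4)*(g - 1)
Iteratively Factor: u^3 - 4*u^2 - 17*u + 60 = (u + 4)*(u^2 - 8*u + 15) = (u - 5)*(u + 4)*(u - 3)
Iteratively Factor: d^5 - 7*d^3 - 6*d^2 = (d)*(d^4 - 7*d^2 - 6*d) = d^2*(d^3 - 7*d - 6) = d^2*(d + 2)*(d^2 - 2*d - 3) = d^2*(d + 1)*(d + 2)*(d - 3)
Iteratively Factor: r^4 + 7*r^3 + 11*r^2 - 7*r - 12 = (r + 4)*(r^3 + 3*r^2 - r - 3) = (r + 1)*(r + 4)*(r^2 + 2*r - 3) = (r + 1)*(r + 3)*(r + 4)*(r - 1)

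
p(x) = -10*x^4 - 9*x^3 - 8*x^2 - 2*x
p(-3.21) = -840.07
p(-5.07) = -5630.00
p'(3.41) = -1956.59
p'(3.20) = -1640.40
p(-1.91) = -95.74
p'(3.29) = -1771.34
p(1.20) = -50.21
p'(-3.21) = 1094.20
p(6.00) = -15204.00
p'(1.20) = -129.20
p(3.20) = -1431.81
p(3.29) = -1585.29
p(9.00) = -72837.00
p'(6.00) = -9710.00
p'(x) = -40*x^3 - 27*x^2 - 16*x - 2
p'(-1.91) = 208.78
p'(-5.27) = 5186.98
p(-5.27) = -6607.71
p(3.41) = -1808.84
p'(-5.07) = 4598.04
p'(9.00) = -31493.00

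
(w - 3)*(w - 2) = w^2 - 5*w + 6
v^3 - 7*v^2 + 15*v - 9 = (v - 3)^2*(v - 1)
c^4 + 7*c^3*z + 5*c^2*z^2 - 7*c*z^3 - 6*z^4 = (c - z)*(c + z)^2*(c + 6*z)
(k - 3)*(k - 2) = k^2 - 5*k + 6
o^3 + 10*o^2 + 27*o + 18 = (o + 1)*(o + 3)*(o + 6)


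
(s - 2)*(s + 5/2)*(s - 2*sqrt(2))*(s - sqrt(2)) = s^4 - 3*sqrt(2)*s^3 + s^3/2 - 3*sqrt(2)*s^2/2 - s^2 + 2*s + 15*sqrt(2)*s - 20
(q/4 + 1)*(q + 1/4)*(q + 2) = q^3/4 + 25*q^2/16 + 19*q/8 + 1/2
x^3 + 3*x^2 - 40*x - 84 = (x - 6)*(x + 2)*(x + 7)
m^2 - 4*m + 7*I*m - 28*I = (m - 4)*(m + 7*I)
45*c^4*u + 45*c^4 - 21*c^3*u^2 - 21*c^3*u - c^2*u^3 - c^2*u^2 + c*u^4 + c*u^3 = (-3*c + u)^2*(5*c + u)*(c*u + c)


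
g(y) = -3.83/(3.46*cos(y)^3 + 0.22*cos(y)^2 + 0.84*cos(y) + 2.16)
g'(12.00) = 0.68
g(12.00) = -0.75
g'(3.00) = -1.74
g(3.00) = 2.11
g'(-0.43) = 0.48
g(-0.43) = -0.67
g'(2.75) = -10.09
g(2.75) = 3.30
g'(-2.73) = 11.84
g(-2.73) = 3.52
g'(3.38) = 3.51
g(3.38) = 2.36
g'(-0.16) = 0.16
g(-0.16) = -0.59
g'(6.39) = -0.11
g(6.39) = -0.58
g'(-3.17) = -0.32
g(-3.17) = 2.00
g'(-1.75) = 1.03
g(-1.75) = -1.92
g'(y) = -3.83*(10.38*sin(y)*cos(y)^2 + 0.44*sin(y)*cos(y) + 0.84*sin(y))/(3.46*cos(y)^3 + 0.22*cos(y)^2 + 0.84*cos(y) + 2.16)^2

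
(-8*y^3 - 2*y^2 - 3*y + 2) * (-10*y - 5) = 80*y^4 + 60*y^3 + 40*y^2 - 5*y - 10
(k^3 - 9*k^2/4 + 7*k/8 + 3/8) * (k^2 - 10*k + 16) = k^5 - 49*k^4/4 + 315*k^3/8 - 355*k^2/8 + 41*k/4 + 6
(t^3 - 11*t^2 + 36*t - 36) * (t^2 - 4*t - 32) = t^5 - 15*t^4 + 48*t^3 + 172*t^2 - 1008*t + 1152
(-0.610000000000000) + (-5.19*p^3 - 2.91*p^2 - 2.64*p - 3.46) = -5.19*p^3 - 2.91*p^2 - 2.64*p - 4.07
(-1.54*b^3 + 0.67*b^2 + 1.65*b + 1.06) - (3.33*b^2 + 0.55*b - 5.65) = -1.54*b^3 - 2.66*b^2 + 1.1*b + 6.71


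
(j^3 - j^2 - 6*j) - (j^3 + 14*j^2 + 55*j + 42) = -15*j^2 - 61*j - 42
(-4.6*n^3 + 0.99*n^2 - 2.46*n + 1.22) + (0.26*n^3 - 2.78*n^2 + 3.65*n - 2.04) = -4.34*n^3 - 1.79*n^2 + 1.19*n - 0.82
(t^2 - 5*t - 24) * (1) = t^2 - 5*t - 24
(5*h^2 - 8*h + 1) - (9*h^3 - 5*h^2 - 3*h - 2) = -9*h^3 + 10*h^2 - 5*h + 3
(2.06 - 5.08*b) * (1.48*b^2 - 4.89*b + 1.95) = -7.5184*b^3 + 27.89*b^2 - 19.9794*b + 4.017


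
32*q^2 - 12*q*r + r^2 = (-8*q + r)*(-4*q + r)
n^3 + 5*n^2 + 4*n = n*(n + 1)*(n + 4)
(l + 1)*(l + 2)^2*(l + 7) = l^4 + 12*l^3 + 43*l^2 + 60*l + 28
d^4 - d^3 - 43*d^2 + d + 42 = (d - 7)*(d - 1)*(d + 1)*(d + 6)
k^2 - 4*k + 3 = (k - 3)*(k - 1)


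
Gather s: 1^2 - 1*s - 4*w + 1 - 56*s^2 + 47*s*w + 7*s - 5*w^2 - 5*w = -56*s^2 + s*(47*w + 6) - 5*w^2 - 9*w + 2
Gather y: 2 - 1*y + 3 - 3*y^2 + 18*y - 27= -3*y^2 + 17*y - 22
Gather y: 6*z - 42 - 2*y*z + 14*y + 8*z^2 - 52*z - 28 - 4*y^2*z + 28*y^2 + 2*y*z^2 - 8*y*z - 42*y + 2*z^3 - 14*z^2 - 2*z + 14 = y^2*(28 - 4*z) + y*(2*z^2 - 10*z - 28) + 2*z^3 - 6*z^2 - 48*z - 56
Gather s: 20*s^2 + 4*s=20*s^2 + 4*s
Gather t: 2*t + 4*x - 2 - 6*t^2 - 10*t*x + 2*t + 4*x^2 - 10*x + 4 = -6*t^2 + t*(4 - 10*x) + 4*x^2 - 6*x + 2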